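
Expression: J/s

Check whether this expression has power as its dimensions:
Yes

The expression J/s has dimensions [L^2 M T^-3], which is exactly power [L^2 M T^-3].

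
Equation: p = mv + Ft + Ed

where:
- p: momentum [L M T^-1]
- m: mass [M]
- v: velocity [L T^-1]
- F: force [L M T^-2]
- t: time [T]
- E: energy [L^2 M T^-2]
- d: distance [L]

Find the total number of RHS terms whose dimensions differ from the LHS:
1

LHS p: [L M T^-1]
- mv: [L M T^-1] ✓
- Ft: [L M T^-1] ✓
- Ed: [L^3 M T^-2] ✗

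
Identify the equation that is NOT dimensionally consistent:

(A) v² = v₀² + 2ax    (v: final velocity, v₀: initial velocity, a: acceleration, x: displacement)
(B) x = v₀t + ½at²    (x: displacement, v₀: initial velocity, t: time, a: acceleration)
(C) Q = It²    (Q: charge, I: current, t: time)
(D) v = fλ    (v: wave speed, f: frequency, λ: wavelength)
(C) Q = It²

The equation (C) Q = It² is dimensionally incorrect.

LHS (Q): [I T]
RHS (It²): [I T^2] ✗

The dimensions do not match. The other three equations balance.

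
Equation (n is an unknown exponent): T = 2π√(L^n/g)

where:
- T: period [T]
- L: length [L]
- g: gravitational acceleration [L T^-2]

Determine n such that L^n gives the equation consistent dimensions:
n = 1

T has dimensions [T]; L has dimensions [L].
With n = 1: 2π√(L^1/g) has dimensions [T], matching the LHS ✓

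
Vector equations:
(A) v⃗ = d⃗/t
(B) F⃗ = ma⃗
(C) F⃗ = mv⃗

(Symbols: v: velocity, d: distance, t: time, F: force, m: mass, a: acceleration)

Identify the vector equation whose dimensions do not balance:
(C) F⃗ = mv⃗

(A) v⃗ = d⃗/t: LHS [L T^-1], RHS [L T^-1] ✓ — displacement (vector) divided by time (scalar)
(B) F⃗ = ma⃗: LHS [L M T^-2], RHS [L M T^-2] ✓ — Force and acceleration are vectors, mass is a scalar
(C) F⃗ = mv⃗: LHS [L M T^-2], RHS [L M T^-1] ✗ — mass times velocity is momentum, not force; should be ma⃗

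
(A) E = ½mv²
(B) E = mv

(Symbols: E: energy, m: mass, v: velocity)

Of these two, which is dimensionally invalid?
(B)

(A) E = ½mv²: LHS [L^2 M T^-2], RHS [L^2 M T^-2] ✓
(B) E = mv: LHS [L^2 M T^-2], RHS [L M T^-1] ✗

Expression (B) E = mv is dimensionally incorrect.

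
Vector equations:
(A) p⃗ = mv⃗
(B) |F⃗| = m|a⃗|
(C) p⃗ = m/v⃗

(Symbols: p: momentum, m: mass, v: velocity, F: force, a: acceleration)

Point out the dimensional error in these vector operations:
(C) p⃗ = m/v⃗

(A) p⃗ = mv⃗: LHS [L M T^-1], RHS [L M T^-1] ✓ — mass (scalar) times velocity (vector)
(B) |F⃗| = m|a⃗|: LHS [L M T^-2], RHS [L M T^-2] ✓ — magnitudes of vectors are scalars
(C) p⃗ = m/v⃗: LHS [L M T^-1], RHS [L^-1 M T] ✗ — momentum is mass times velocity; should be mv⃗ (and division by a vector is undefined)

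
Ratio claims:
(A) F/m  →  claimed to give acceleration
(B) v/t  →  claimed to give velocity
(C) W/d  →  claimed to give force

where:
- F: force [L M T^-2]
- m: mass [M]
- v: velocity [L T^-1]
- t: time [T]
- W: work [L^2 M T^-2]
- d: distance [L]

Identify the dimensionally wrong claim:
(B) v/t does not give velocity

(A) F/m: [L T^-2] = acceleration [L T^-2] ✓
(B) v/t: [L T^-2] ≠ velocity [L T^-1] ✗
(C) W/d: [L M T^-2] = force [L M T^-2] ✓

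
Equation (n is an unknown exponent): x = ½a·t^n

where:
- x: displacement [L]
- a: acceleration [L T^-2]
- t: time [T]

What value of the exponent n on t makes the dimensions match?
n = 2

x has dimensions [L]; t has dimensions [T].
The rest of the RHS has dimensions [L T^-2], so t^n must supply [T^2].
With n = 2: ½a·t^2 has dimensions [L], matching the LHS ✓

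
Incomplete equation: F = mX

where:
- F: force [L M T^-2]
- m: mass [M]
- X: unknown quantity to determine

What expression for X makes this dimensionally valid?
X = a (acceleration), dimensions [L T^-2]

F has dimensions [L M T^-2]; the rest of the RHS (m) has dimensions [M].
So X must have dimensions [L T^-2] — X = a (acceleration).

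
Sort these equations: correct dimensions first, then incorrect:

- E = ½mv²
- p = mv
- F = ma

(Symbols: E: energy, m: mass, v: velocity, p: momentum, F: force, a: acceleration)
Dimensionally correct: E = ½mv², p = mv, F = ma
Dimensionally incorrect: none
Ordered (correct first, then incorrect): E = ½mv², p = mv, F = ma

- E = ½mv²: LHS [L^2 M T^-2], RHS [L^2 M T^-2] → correct ✓
- p = mv: LHS [L M T^-1], RHS [L M T^-1] → correct ✓
- F = ma: LHS [L M T^-2], RHS [L M T^-2] → correct ✓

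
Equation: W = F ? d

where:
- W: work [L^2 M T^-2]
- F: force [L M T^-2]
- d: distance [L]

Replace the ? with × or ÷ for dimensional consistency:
multiplication (×): W = F × d

W [L^2 M T^-2]; F [L M T^-2]; d [L].
F × d → [L^2 M T^-2] ✓
F ÷ d → [M T^-2] ✗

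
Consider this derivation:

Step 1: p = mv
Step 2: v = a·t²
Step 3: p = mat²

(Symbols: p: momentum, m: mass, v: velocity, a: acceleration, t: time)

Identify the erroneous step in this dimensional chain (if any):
Step 2

Step 1: p = mv → LHS [L M T^-1], RHS [L M T^-1] ✓
Step 2: v = a·t² → LHS [L T^-1], RHS [L] ✗

The first dimensional inconsistency appears in step 2: v = a·t²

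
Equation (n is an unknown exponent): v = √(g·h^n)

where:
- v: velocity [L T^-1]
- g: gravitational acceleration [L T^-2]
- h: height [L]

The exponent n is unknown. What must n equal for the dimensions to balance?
n = 1

v has dimensions [L T^-1]; h has dimensions [L].
With n = 1: √(g·h^1) has dimensions [L T^-1], matching the LHS ✓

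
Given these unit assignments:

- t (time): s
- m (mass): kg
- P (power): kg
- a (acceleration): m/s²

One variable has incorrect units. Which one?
P

The variable P (power) should have units W, not kg.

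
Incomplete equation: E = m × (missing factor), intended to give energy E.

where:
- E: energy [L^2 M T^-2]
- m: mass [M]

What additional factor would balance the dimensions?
v² (velocity squared), dimensions [L^2 T^-2]

E has dimensions [L^2 M T^-2] and m has dimensions [M].
The missing factor must have dimensions [L^2 M T^-2] / [M] = [L^2 T^-2], i.e. velocity squared (v²).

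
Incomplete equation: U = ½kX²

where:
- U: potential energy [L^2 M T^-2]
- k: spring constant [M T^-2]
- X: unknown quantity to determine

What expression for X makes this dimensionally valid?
X = x (displacement), dimensions [L]

U has dimensions [L^2 M T^-2]; the rest of the RHS (½k) has dimensions [M T^-2].
So X² must have dimensions [L^2], i.e. X has dimensions [L] — X = x (displacement).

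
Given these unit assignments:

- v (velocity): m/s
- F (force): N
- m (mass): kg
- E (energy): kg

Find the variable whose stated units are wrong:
E

The variable E (energy) should have units J, not kg.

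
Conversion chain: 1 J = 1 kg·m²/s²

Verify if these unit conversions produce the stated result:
The chain is correct (no errors).

Correct: Joule is defined as kg·m²/s²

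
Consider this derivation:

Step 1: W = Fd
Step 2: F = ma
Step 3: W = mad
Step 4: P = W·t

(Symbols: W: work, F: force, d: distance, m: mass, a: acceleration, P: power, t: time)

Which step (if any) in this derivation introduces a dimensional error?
Step 4

Step 1: W = Fd → LHS [L^2 M T^-2], RHS [L^2 M T^-2] ✓
Step 2: F = ma → LHS [L M T^-2], RHS [L M T^-2] ✓
Step 3: W = mad → LHS [L^2 M T^-2], RHS [L^2 M T^-2] ✓
Step 4: P = W·t → LHS [L^2 M T^-3], RHS [L^2 M T^-1] ✗

The first dimensional inconsistency appears in step 4: P = W·t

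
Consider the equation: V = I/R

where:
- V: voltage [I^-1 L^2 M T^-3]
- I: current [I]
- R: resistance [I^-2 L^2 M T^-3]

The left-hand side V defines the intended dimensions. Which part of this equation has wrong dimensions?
The right-hand side term I/R

V has dimensions [I^-1 L^2 M T^-3], but I/R has dimensions [I^3 L^-2 M^-1 T^3], so the term I/R is dimensionally wrong for V.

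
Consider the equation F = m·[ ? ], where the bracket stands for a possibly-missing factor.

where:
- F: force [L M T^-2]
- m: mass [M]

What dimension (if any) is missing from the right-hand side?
[L T^-2] — acceleration (e.g. a)

F has dimensions [L M T^-2]; m has dimensions [M].
The bracketed factor must supply [L M T^-2] / [M] = [L T^-2].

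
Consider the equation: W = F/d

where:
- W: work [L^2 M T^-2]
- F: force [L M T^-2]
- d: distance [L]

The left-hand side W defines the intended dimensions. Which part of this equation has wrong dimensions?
The right-hand side term F/d

W has dimensions [L^2 M T^-2], but F/d has dimensions [M T^-2], so the term F/d is dimensionally wrong for W.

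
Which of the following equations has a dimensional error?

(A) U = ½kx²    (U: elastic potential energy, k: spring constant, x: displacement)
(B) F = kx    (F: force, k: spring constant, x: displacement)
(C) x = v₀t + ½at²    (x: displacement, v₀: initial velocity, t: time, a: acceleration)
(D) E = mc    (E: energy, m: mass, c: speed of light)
(D) E = mc

The equation (D) E = mc is dimensionally incorrect.

LHS (E): [L^2 M T^-2]
RHS (mc): [L M T^-1] ✗

The dimensions do not match. The other three equations balance.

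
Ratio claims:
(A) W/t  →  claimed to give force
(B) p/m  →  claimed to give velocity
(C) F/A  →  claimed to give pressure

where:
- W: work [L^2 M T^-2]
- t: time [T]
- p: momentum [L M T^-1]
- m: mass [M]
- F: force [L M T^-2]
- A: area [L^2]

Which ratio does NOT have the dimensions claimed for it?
(A) W/t does not give force

(A) W/t: [L^2 M T^-3] ≠ force [L M T^-2] ✗
(B) p/m: [L T^-1] = velocity [L T^-1] ✓
(C) F/A: [L^-1 M T^-2] = pressure [L^-1 M T^-2] ✓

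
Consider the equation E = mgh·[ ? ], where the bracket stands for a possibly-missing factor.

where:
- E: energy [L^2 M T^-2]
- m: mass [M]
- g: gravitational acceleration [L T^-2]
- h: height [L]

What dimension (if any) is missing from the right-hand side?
Nothing is missing — the bracketed factor must be dimensionless.

E has dimensions [L^2 M T^-2] and mgh already has dimensions [L^2 M T^-2], so E = mgh is dimensionally complete.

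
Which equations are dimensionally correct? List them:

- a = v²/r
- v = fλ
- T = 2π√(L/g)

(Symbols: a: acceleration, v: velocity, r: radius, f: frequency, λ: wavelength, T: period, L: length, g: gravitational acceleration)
Dimensionally correct: a = v²/r, v = fλ, T = 2π√(L/g)
Dimensionally incorrect: none
Ordered (correct first, then incorrect): a = v²/r, v = fλ, T = 2π√(L/g)

- a = v²/r: LHS [L T^-2], RHS [L T^-2] → correct ✓
- v = fλ: LHS [L T^-1], RHS [L T^-1] → correct ✓
- T = 2π√(L/g): LHS [T], RHS [T] → correct ✓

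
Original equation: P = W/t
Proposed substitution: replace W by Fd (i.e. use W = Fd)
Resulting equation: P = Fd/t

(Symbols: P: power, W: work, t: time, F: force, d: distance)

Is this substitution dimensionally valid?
Yes

[W] = [L^2 M T^-2] and [Fd] = [L^2 M T^-2]. These match, so the substitution replaces a quantity by one of the same dimensions and the result P = Fd/t has LHS [L^2 M T^-3] vs RHS [L^2 M T^-3] — still consistent.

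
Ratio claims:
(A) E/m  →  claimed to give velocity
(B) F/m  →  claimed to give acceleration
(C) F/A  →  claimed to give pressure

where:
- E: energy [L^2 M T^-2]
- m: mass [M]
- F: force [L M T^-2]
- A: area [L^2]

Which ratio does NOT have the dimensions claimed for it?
(A) E/m does not give velocity

(A) E/m: [L^2 T^-2] ≠ velocity [L T^-1] ✗
(B) F/m: [L T^-2] = acceleration [L T^-2] ✓
(C) F/A: [L^-1 M T^-2] = pressure [L^-1 M T^-2] ✓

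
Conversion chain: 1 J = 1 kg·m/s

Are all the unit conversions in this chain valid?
The chain is incorrect (it contains an error).

Incorrect: Joule is kg·m²/s², not kg·m/s (that is momentum)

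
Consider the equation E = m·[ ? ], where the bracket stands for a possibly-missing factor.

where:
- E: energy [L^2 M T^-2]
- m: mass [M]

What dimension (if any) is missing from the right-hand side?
[L^2 T^-2] — velocity squared (e.g. v²)

E has dimensions [L^2 M T^-2]; m has dimensions [M].
The bracketed factor must supply [L^2 M T^-2] / [M] = [L^2 T^-2].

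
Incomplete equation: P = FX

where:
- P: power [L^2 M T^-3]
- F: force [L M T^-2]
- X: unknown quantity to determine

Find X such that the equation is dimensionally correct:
X = v (velocity), dimensions [L T^-1]

P has dimensions [L^2 M T^-3]; the rest of the RHS (F) has dimensions [L M T^-2].
So X must have dimensions [L T^-1] — X = v (velocity).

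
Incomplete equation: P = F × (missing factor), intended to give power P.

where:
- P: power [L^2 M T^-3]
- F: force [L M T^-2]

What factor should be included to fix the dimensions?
v (velocity), dimensions [L T^-1]

P has dimensions [L^2 M T^-3] and F has dimensions [L M T^-2].
The missing factor must have dimensions [L^2 M T^-3] / [L M T^-2] = [L T^-1], i.e. velocity (v).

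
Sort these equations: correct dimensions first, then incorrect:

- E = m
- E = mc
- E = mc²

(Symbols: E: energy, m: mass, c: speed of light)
Dimensionally correct: E = mc²
Dimensionally incorrect: E = m, E = mc
Ordered (correct first, then incorrect): E = mc², E = m, E = mc

- E = m: LHS [L^2 M T^-2], RHS [M] → incorrect ✗
- E = mc: LHS [L^2 M T^-2], RHS [L M T^-1] → incorrect ✗
- E = mc²: LHS [L^2 M T^-2], RHS [L^2 M T^-2] → correct ✓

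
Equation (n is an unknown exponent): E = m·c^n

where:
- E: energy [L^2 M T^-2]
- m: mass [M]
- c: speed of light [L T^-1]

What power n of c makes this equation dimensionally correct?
n = 2

E has dimensions [L^2 M T^-2]; c has dimensions [L T^-1].
The rest of the RHS has dimensions [M], so c^n must supply [L^2 T^-2].
With n = 2: m·c^2 has dimensions [L^2 M T^-2], matching the LHS ✓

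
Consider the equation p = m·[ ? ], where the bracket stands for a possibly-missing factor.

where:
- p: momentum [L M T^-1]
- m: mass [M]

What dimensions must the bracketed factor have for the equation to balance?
[L T^-1] — velocity (e.g. v)

p has dimensions [L M T^-1]; m has dimensions [M].
The bracketed factor must supply [L M T^-1] / [M] = [L T^-1].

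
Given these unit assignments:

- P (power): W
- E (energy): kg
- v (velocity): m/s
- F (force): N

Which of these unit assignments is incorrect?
E

The variable E (energy) should have units J, not kg.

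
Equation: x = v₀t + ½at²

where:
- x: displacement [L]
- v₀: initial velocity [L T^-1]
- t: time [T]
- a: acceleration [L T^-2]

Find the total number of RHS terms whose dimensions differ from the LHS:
0

LHS x: [L]
- v₀t: [L] ✓
- ½at²: [L] ✓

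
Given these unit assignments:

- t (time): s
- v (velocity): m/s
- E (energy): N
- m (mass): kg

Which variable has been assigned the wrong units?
E

The variable E (energy) should have units J, not N.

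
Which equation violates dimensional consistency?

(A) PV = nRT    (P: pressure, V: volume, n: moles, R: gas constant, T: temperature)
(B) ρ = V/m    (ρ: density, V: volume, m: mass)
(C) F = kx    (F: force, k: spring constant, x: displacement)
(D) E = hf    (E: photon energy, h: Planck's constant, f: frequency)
(B) ρ = V/m

The equation (B) ρ = V/m is dimensionally incorrect.

LHS (ρ): [L^-3 M]
RHS (V/m): [L^3 M^-1] ✗

The dimensions do not match. The other three equations balance.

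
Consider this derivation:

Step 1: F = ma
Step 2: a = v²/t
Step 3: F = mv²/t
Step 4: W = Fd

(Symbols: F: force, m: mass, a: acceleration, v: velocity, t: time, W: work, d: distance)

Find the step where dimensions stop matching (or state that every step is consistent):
Step 2

Step 1: F = ma → LHS [L M T^-2], RHS [L M T^-2] ✓
Step 2: a = v²/t → LHS [L T^-2], RHS [L^2 T^-3] ✗

The first dimensional inconsistency appears in step 2: a = v²/t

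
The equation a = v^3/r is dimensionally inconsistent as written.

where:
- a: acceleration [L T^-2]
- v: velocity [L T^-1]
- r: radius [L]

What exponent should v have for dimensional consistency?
The exponent of v should be 2: a = v^2/r

The LHS a has dimensions [L T^-2]; v has dimensions [L T^-1].
As written, the RHS v^3/r (exponent 3 on v) has dimensions [L^2 T^-3], which does not match.
With exponent 2, the RHS v^2/r has dimensions [L T^-2], matching the LHS.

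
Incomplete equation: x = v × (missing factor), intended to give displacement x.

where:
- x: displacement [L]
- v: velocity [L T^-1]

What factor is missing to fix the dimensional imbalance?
t (time), dimensions [T]

x has dimensions [L] and v has dimensions [L T^-1].
The missing factor must have dimensions [L] / [L T^-1] = [T], i.e. time (t).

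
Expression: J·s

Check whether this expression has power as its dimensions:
No

The expression J·s has dimensions [L^2 M T^-1], but power has dimensions [L^2 M T^-3].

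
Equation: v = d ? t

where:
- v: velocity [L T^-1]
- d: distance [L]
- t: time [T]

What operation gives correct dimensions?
division (÷): v = d ÷ t

v [L T^-1]; d [L]; t [T].
d × t → [L T] ✗
d ÷ t → [L T^-1] ✓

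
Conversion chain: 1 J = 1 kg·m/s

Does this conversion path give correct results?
The chain is incorrect (it contains an error).

Incorrect: Joule is kg·m²/s², not kg·m/s (that is momentum)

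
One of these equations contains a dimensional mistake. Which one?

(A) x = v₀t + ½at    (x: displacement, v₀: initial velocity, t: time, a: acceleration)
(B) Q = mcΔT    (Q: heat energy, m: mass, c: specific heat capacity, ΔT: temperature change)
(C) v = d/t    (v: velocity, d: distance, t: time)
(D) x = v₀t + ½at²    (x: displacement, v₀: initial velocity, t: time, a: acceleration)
(A) x = v₀t + ½at

The equation (A) x = v₀t + ½at is dimensionally incorrect.

LHS (x): [L]
RHS terms:
  - v₀t: [L] ✓
  - ½at: [L T^-1] ✗ (does not match LHS)

The dimensions do not match. The other three equations balance.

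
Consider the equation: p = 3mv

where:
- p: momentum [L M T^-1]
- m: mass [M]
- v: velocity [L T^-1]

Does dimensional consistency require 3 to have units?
No

p has dimensions [L M T^-1] and mv already has dimensions [L M T^-1], so the equation balances without 3 contributing any dimensions. 3 is a pure (dimensionless) number; changing or removing it would not affect dimensional consistency.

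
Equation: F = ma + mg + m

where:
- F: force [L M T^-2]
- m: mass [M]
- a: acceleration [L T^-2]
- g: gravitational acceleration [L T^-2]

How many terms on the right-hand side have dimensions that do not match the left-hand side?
1

LHS F: [L M T^-2]
- ma: [L M T^-2] ✓
- mg: [L M T^-2] ✓
- m: [M] ✗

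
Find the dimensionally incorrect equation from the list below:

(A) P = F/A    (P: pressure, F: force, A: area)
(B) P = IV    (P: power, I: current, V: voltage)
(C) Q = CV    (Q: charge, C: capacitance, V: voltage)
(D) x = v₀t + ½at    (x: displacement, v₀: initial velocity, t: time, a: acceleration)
(D) x = v₀t + ½at

The equation (D) x = v₀t + ½at is dimensionally incorrect.

LHS (x): [L]
RHS terms:
  - v₀t: [L] ✓
  - ½at: [L T^-1] ✗ (does not match LHS)

The dimensions do not match. The other three equations balance.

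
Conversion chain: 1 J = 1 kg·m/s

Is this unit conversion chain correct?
The chain is incorrect (it contains an error).

Incorrect: Joule is kg·m²/s², not kg·m/s (that is momentum)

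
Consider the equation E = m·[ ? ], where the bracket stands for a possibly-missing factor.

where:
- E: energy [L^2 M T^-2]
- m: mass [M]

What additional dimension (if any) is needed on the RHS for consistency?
[L^2 T^-2] — velocity squared (e.g. v²)

E has dimensions [L^2 M T^-2]; m has dimensions [M].
The bracketed factor must supply [L^2 M T^-2] / [M] = [L^2 T^-2].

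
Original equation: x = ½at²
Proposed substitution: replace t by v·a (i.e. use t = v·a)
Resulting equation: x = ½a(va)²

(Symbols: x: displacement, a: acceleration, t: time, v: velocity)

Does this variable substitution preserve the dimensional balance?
No

[t] = [T] and [v·a] = [L^2 T^-3]. These differ, so the substitution replaces a quantity by one of different dimensions and the result x = ½a(va)² has LHS [L] vs RHS [L^5 T^-8] — inconsistent.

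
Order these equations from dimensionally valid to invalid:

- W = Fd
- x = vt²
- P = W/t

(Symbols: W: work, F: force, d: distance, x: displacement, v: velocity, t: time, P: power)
Dimensionally correct: W = Fd, P = W/t
Dimensionally incorrect: x = vt²
Ordered (correct first, then incorrect): W = Fd, P = W/t, x = vt²

- W = Fd: LHS [L^2 M T^-2], RHS [L^2 M T^-2] → correct ✓
- x = vt²: LHS [L], RHS [L T] → incorrect ✗
- P = W/t: LHS [L^2 M T^-3], RHS [L^2 M T^-3] → correct ✓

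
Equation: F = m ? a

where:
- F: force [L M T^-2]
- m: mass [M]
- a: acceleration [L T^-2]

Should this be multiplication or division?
multiplication (×): F = m × a

F [L M T^-2]; m [M]; a [L T^-2].
m × a → [L M T^-2] ✓
m ÷ a → [L^-1 M T^2] ✗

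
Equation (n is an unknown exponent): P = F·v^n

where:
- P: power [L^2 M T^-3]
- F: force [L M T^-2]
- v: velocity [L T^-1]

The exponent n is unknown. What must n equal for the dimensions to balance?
n = 1

P has dimensions [L^2 M T^-3]; v has dimensions [L T^-1].
The rest of the RHS has dimensions [L M T^-2], so v^n must supply [L T^-1].
With n = 1: F·v^1 has dimensions [L^2 M T^-3], matching the LHS ✓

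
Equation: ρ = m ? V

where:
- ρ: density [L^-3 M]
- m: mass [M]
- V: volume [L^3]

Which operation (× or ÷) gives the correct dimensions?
division (÷): ρ = m ÷ V

ρ [L^-3 M]; m [M]; V [L^3].
m × V → [L^3 M] ✗
m ÷ V → [L^-3 M] ✓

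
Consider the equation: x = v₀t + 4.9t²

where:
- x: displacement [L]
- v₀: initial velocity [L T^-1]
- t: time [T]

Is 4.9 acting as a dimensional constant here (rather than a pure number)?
Yes

x has dimensions [L], while t² alone has dimensions [T^2]. For the equation to balance, the factor 4.9 must carry dimensions [L T^-2] — it is a dimensional constant (a numerical value of a physical quantity with its units suppressed), not a pure number.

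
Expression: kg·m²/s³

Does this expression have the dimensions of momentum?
No

The expression kg·m²/s³ has dimensions [L^2 M T^-3], but momentum has dimensions [L M T^-1].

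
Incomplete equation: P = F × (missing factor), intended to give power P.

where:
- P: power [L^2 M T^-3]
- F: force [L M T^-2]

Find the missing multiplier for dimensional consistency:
v (velocity), dimensions [L T^-1]

P has dimensions [L^2 M T^-3] and F has dimensions [L M T^-2].
The missing factor must have dimensions [L^2 M T^-3] / [L M T^-2] = [L T^-1], i.e. velocity (v).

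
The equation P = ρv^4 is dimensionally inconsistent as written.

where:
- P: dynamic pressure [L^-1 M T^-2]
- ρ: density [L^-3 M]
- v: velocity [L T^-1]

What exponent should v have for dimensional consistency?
The exponent of v should be 2: P = ρv^2

The LHS P has dimensions [L^-1 M T^-2]; v has dimensions [L T^-1].
As written, the RHS ρv^4 (exponent 4 on v) has dimensions [L M T^-4], which does not match.
With exponent 2, the RHS ρv^2 has dimensions [L^-1 M T^-2], matching the LHS.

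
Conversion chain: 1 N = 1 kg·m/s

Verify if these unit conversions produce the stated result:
The chain is incorrect (it contains an error).

Incorrect: Newton is kg·m/s², not kg·m/s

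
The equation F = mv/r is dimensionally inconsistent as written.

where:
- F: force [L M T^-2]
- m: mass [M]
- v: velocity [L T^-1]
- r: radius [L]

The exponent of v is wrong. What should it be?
The exponent of v should be 2: F = mv^2/r

The LHS F has dimensions [L M T^-2]; v has dimensions [L T^-1].
As written, the RHS mv/r (exponent 1 on v) has dimensions [M T^-1], which does not match.
With exponent 2, the RHS mv^2/r has dimensions [L M T^-2], matching the LHS.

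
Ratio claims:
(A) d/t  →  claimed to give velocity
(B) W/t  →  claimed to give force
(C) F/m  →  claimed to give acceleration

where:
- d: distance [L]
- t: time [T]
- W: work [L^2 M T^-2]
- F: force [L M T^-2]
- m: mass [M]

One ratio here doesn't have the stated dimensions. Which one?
(B) W/t does not give force

(A) d/t: [L T^-1] = velocity [L T^-1] ✓
(B) W/t: [L^2 M T^-3] ≠ force [L M T^-2] ✗
(C) F/m: [L T^-2] = acceleration [L T^-2] ✓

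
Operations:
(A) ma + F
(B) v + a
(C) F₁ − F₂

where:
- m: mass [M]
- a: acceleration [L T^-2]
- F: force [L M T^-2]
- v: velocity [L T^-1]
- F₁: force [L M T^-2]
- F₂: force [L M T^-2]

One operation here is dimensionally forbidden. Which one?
(B) v + a

(A) ma + F: ma [L M T^-2] and F [L M T^-2] — same dimensions ✓
(B) v + a: v [L T^-1] and a [L T^-2] — different dimensions cannot be added/subtracted ✗
(C) F₁ − F₂: F₁ [L M T^-2] and F₂ [L M T^-2] — same dimensions ✓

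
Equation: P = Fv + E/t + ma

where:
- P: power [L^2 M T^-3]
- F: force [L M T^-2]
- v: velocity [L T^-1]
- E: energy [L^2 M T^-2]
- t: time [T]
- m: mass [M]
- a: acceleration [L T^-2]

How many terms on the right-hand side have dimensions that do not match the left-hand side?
1

LHS P: [L^2 M T^-3]
- Fv: [L^2 M T^-3] ✓
- E/t: [L^2 M T^-3] ✓
- ma: [L M T^-2] ✗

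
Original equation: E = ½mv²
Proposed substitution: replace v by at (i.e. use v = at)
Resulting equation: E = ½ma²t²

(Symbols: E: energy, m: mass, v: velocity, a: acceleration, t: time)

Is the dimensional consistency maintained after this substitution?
Yes

[v] = [L T^-1] and [at] = [L T^-1]. These match, so the substitution replaces a quantity by one of the same dimensions and the result E = ½ma²t² has LHS [L^2 M T^-2] vs RHS [L^2 M T^-2] — still consistent.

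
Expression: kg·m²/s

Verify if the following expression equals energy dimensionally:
No

The expression kg·m²/s has dimensions [L^2 M T^-1], but energy has dimensions [L^2 M T^-2].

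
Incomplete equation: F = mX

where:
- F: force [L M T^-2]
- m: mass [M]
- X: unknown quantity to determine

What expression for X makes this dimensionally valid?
X = a (acceleration), dimensions [L T^-2]

F has dimensions [L M T^-2]; the rest of the RHS (m) has dimensions [M].
So X must have dimensions [L T^-2] — X = a (acceleration).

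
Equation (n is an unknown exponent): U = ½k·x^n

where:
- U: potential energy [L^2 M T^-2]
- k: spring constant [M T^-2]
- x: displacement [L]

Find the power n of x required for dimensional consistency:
n = 2

U has dimensions [L^2 M T^-2]; x has dimensions [L].
The rest of the RHS has dimensions [M T^-2], so x^n must supply [L^2].
With n = 2: ½k·x^2 has dimensions [L^2 M T^-2], matching the LHS ✓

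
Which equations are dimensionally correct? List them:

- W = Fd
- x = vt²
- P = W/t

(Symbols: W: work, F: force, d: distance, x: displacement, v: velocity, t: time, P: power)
Dimensionally correct: W = Fd, P = W/t
Dimensionally incorrect: x = vt²
Ordered (correct first, then incorrect): W = Fd, P = W/t, x = vt²

- W = Fd: LHS [L^2 M T^-2], RHS [L^2 M T^-2] → correct ✓
- x = vt²: LHS [L], RHS [L T] → incorrect ✗
- P = W/t: LHS [L^2 M T^-3], RHS [L^2 M T^-3] → correct ✓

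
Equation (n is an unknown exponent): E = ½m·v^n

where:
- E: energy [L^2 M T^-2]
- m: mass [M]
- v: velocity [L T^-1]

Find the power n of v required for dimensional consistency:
n = 2

E has dimensions [L^2 M T^-2]; v has dimensions [L T^-1].
The rest of the RHS has dimensions [M], so v^n must supply [L^2 T^-2].
With n = 2: ½m·v^2 has dimensions [L^2 M T^-2], matching the LHS ✓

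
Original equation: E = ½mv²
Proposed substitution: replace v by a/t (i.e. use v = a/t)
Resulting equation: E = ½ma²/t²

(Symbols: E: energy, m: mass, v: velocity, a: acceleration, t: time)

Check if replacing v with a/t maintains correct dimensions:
No

[v] = [L T^-1] and [a/t] = [L T^-3]. These differ, so the substitution replaces a quantity by one of different dimensions and the result E = ½ma²/t² has LHS [L^2 M T^-2] vs RHS [L^2 M T^-6] — inconsistent.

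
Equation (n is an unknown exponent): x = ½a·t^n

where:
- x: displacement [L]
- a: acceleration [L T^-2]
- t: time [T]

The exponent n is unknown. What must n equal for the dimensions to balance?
n = 2

x has dimensions [L]; t has dimensions [T].
The rest of the RHS has dimensions [L T^-2], so t^n must supply [T^2].
With n = 2: ½a·t^2 has dimensions [L], matching the LHS ✓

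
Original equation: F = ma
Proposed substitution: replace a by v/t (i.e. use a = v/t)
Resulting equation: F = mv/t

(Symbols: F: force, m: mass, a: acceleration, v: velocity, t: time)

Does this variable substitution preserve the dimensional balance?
Yes

[a] = [L T^-2] and [v/t] = [L T^-2]. These match, so the substitution replaces a quantity by one of the same dimensions and the result F = mv/t has LHS [L M T^-2] vs RHS [L M T^-2] — still consistent.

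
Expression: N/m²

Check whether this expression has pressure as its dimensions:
Yes

The expression N/m² has dimensions [L^-1 M T^-2], which is exactly pressure [L^-1 M T^-2].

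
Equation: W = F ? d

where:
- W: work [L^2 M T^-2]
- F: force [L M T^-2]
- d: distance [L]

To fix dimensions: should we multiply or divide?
multiplication (×): W = F × d

W [L^2 M T^-2]; F [L M T^-2]; d [L].
F × d → [L^2 M T^-2] ✓
F ÷ d → [M T^-2] ✗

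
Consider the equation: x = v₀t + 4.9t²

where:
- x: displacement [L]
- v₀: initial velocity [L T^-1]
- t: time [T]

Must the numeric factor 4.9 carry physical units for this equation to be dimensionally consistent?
Yes

x has dimensions [L], while t² alone has dimensions [T^2]. For the equation to balance, the factor 4.9 must carry dimensions [L T^-2] — it is a dimensional constant (a numerical value of a physical quantity with its units suppressed), not a pure number.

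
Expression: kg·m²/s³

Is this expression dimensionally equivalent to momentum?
No

The expression kg·m²/s³ has dimensions [L^2 M T^-3], but momentum has dimensions [L M T^-1].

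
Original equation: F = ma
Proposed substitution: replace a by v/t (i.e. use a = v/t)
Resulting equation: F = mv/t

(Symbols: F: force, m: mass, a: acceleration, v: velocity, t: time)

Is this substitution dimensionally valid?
Yes

[a] = [L T^-2] and [v/t] = [L T^-2]. These match, so the substitution replaces a quantity by one of the same dimensions and the result F = mv/t has LHS [L M T^-2] vs RHS [L M T^-2] — still consistent.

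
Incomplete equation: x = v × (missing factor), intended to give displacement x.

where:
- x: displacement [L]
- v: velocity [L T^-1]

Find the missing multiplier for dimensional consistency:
t (time), dimensions [T]

x has dimensions [L] and v has dimensions [L T^-1].
The missing factor must have dimensions [L] / [L T^-1] = [T], i.e. time (t).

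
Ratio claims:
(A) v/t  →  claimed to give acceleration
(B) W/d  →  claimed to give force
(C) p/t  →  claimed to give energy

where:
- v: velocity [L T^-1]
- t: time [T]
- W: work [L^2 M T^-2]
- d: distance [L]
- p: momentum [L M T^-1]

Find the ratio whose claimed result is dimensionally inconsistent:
(C) p/t does not give energy

(A) v/t: [L T^-2] = acceleration [L T^-2] ✓
(B) W/d: [L M T^-2] = force [L M T^-2] ✓
(C) p/t: [L M T^-2] ≠ energy [L^2 M T^-2] ✗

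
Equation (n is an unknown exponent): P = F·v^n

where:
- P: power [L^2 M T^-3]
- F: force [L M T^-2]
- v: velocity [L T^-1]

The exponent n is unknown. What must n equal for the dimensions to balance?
n = 1

P has dimensions [L^2 M T^-3]; v has dimensions [L T^-1].
The rest of the RHS has dimensions [L M T^-2], so v^n must supply [L T^-1].
With n = 1: F·v^1 has dimensions [L^2 M T^-3], matching the LHS ✓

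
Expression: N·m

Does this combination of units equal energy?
Yes

The expression N·m has dimensions [L^2 M T^-2], which is exactly energy [L^2 M T^-2].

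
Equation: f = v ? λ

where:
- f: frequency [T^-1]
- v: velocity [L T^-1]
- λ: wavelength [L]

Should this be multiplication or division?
division (÷): f = v ÷ λ

f [T^-1]; v [L T^-1]; λ [L].
v × λ → [L^2 T^-1] ✗
v ÷ λ → [T^-1] ✓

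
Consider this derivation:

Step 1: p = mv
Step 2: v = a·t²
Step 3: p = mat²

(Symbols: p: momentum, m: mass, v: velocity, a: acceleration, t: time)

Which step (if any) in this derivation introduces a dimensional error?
Step 2

Step 1: p = mv → LHS [L M T^-1], RHS [L M T^-1] ✓
Step 2: v = a·t² → LHS [L T^-1], RHS [L] ✗

The first dimensional inconsistency appears in step 2: v = a·t²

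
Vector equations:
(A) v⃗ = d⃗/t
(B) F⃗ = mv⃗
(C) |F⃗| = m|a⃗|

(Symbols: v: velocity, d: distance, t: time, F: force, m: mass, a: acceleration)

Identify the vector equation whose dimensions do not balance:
(B) F⃗ = mv⃗

(A) v⃗ = d⃗/t: LHS [L T^-1], RHS [L T^-1] ✓ — displacement (vector) divided by time (scalar)
(B) F⃗ = mv⃗: LHS [L M T^-2], RHS [L M T^-1] ✗ — mass times velocity is momentum, not force; should be ma⃗
(C) |F⃗| = m|a⃗|: LHS [L M T^-2], RHS [L M T^-2] ✓ — magnitudes of vectors are scalars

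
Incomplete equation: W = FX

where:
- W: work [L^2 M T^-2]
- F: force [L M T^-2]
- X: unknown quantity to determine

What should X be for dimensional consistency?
X = d (distance), dimensions [L]

W has dimensions [L^2 M T^-2]; the rest of the RHS (F) has dimensions [L M T^-2].
So X must have dimensions [L] — X = d (distance).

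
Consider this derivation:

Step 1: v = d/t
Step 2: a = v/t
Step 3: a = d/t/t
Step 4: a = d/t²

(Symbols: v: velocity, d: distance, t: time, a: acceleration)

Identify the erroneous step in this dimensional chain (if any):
No step introduces an error — all steps are dimensionally consistent.

Step 1: v = d/t → LHS [L T^-1], RHS [L T^-1] ✓
Step 2: a = v/t → LHS [L T^-2], RHS [L T^-2] ✓
Step 3: a = d/t/t → LHS [L T^-2], RHS [L T^-2] ✓
Step 4: a = d/t² → LHS [L T^-2], RHS [L T^-2] ✓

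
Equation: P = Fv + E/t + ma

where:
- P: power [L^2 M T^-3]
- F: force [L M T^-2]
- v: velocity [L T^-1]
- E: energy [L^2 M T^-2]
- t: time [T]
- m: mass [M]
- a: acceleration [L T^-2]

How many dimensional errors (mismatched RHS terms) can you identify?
1

LHS P: [L^2 M T^-3]
- Fv: [L^2 M T^-3] ✓
- E/t: [L^2 M T^-3] ✓
- ma: [L M T^-2] ✗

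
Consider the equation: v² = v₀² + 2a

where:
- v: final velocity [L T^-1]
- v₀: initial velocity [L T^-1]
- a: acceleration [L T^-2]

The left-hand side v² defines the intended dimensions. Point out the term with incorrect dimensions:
The term 2a

Checking each RHS term against the LHS:
- v₀²: [L^2 T^-2] — matches v² [L^2 T^-2] ✓
- 2a: [L T^-2] — does NOT match v² [L^2 T^-2] ✗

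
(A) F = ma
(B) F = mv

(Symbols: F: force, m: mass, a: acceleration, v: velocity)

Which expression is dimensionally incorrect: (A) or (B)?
(B)

(A) F = ma: LHS [L M T^-2], RHS [L M T^-2] ✓
(B) F = mv: LHS [L M T^-2], RHS [L M T^-1] ✗

Expression (B) F = mv is dimensionally incorrect.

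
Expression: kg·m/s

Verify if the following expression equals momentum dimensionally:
Yes

The expression kg·m/s has dimensions [L M T^-1], which is exactly momentum [L M T^-1].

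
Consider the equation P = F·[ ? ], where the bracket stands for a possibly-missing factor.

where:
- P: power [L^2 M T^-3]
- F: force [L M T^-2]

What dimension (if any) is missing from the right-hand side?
[L T^-1] — velocity (e.g. v)

P has dimensions [L^2 M T^-3]; F has dimensions [L M T^-2].
The bracketed factor must supply [L^2 M T^-3] / [L M T^-2] = [L T^-1].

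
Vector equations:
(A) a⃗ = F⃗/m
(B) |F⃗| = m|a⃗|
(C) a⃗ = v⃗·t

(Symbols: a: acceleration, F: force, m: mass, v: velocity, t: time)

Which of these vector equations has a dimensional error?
(C) a⃗ = v⃗·t

(A) a⃗ = F⃗/m: LHS [L T^-2], RHS [L T^-2] ✓ — force (vector) divided by mass (scalar)
(B) |F⃗| = m|a⃗|: LHS [L M T^-2], RHS [L M T^-2] ✓ — magnitudes of vectors are scalars
(C) a⃗ = v⃗·t: LHS [L T^-2], RHS [L] ✗ — acceleration is velocity per time; should be v⃗/t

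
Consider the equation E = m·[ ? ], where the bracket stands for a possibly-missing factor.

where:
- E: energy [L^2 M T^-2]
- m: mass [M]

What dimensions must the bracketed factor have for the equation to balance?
[L^2 T^-2] — velocity squared (e.g. v²)

E has dimensions [L^2 M T^-2]; m has dimensions [M].
The bracketed factor must supply [L^2 M T^-2] / [M] = [L^2 T^-2].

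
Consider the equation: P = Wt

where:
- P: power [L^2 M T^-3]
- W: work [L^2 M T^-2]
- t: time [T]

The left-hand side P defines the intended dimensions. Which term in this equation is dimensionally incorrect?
The right-hand side term Wt

P has dimensions [L^2 M T^-3], but Wt has dimensions [L^2 M T^-1], so the term Wt is dimensionally wrong for P.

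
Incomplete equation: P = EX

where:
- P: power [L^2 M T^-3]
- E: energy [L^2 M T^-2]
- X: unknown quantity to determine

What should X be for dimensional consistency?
X = f (inverse time / frequency (1/t)), dimensions [T^-1]

P has dimensions [L^2 M T^-3]; the rest of the RHS (E) has dimensions [L^2 M T^-2].
So X must have dimensions [T^-1] — X = f (inverse time / frequency (1/t)).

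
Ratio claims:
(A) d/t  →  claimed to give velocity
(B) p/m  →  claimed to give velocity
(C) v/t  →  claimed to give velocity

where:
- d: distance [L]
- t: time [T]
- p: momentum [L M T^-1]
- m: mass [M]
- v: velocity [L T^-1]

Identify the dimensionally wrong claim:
(C) v/t does not give velocity

(A) d/t: [L T^-1] = velocity [L T^-1] ✓
(B) p/m: [L T^-1] = velocity [L T^-1] ✓
(C) v/t: [L T^-2] ≠ velocity [L T^-1] ✗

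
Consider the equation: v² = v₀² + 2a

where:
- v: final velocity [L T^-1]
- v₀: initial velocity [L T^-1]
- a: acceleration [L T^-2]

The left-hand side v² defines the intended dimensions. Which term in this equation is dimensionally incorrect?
The term 2a

Checking each RHS term against the LHS:
- v₀²: [L^2 T^-2] — matches v² [L^2 T^-2] ✓
- 2a: [L T^-2] — does NOT match v² [L^2 T^-2] ✗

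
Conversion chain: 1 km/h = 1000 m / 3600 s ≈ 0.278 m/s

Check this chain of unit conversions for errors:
The chain is correct (no errors).

Correct: 1 km = 1000 m, 1 h = 3600 s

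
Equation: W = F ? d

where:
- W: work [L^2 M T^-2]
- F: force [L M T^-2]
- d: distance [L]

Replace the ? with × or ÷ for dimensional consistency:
multiplication (×): W = F × d

W [L^2 M T^-2]; F [L M T^-2]; d [L].
F × d → [L^2 M T^-2] ✓
F ÷ d → [M T^-2] ✗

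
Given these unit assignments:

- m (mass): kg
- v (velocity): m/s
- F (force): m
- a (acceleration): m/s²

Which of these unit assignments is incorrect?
F

The variable F (force) should have units N, not m.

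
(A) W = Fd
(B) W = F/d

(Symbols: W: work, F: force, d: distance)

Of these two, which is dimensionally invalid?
(B)

(A) W = Fd: LHS [L^2 M T^-2], RHS [L^2 M T^-2] ✓
(B) W = F/d: LHS [L^2 M T^-2], RHS [M T^-2] ✗

Expression (B) W = F/d is dimensionally incorrect.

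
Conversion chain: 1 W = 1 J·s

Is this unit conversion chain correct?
The chain is incorrect (it contains an error).

Incorrect: Watt is J/s, not J·s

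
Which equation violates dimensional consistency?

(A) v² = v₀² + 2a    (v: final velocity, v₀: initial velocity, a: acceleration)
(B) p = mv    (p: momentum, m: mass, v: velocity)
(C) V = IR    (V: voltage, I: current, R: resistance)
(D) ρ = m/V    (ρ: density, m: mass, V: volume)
(A) v² = v₀² + 2a

The equation (A) v² = v₀² + 2a is dimensionally incorrect.

LHS (v²): [L^2 T^-2]
RHS terms:
  - v₀²: [L^2 T^-2] ✓
  - 2a: [L T^-2] ✗ (does not match LHS)

The dimensions do not match. The other three equations balance.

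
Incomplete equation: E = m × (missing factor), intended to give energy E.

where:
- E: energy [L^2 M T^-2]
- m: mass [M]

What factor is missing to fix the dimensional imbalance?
v² (velocity squared), dimensions [L^2 T^-2]

E has dimensions [L^2 M T^-2] and m has dimensions [M].
The missing factor must have dimensions [L^2 M T^-2] / [M] = [L^2 T^-2], i.e. velocity squared (v²).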